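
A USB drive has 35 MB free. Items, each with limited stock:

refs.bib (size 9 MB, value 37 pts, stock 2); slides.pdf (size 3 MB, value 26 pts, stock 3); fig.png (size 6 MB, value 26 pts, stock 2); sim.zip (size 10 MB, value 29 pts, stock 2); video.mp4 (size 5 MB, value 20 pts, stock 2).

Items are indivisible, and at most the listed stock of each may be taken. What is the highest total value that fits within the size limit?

Top feasible selections:
- 1×refs.bib + 3×slides.pdf + 2×fig.png + 1×video.mp4: size 35, value 187
- 1×refs.bib + 3×slides.pdf + 1×fig.png + 2×video.mp4: size 34, value 181
- 2×refs.bib + 3×slides.pdf + 1×fig.png: size 33, value 178
Best: 187 pts.

187 pts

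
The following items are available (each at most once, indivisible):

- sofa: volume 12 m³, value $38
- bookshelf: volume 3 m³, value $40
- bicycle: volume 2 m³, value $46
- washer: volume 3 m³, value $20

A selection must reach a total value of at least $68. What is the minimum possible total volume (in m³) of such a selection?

5

Subsets with value ≥ 68, sorted by total volume:
- bookshelf+bicycle: volume 5, value 86
- bookshelf+bicycle+washer: volume 8, value 106
- sofa+bicycle: volume 14, value 84
Minimum volume: 5 m³.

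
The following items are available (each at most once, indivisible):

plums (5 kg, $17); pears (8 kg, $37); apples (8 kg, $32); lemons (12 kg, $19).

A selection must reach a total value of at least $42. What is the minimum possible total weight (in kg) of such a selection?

Subsets with value ≥ 42, sorted by total weight:
- plums+pears: weight 13, value 54
- plums+apples: weight 13, value 49
- pears+apples: weight 16, value 69
Minimum weight: 13 kg.

13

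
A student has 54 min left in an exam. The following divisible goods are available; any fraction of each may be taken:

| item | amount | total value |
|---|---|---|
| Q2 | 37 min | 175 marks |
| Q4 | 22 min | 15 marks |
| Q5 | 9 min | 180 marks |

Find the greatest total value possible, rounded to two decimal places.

360.45

Take in order of value per unit:
- Q5 (180/9 per unit): all 9 → value 180, running total 180.00
- Q2 (175/37 per unit): all 37 → value 175, running total 355.00
- Q4 (15/22 per unit): 8 of 22 → value 8×15/22 = 5.4545, running total 360.45
Total 360.45.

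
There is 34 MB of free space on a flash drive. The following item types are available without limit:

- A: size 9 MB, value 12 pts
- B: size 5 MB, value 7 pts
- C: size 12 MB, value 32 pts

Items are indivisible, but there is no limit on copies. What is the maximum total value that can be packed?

78 pts

Best value-per-unit is C at 32/12; filling with it alone gives 2×32 = 64.
Optimal mix: 2×B + 2×C → size 34, value 78.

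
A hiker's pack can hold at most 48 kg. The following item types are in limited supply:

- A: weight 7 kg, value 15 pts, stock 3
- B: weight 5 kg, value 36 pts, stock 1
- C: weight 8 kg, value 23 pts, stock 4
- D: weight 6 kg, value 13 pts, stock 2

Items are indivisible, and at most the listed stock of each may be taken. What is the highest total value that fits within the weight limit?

146 pts

Top feasible selections:
- 1×A + 1×B + 3×C + 2×D: weight 48, value 146
- 1×A + 1×B + 4×C: weight 44, value 143
- 1×B + 4×C + 1×D: weight 43, value 141
- 3×A + 1×B + 2×C + 1×D: weight 48, value 140
Best: 146 pts.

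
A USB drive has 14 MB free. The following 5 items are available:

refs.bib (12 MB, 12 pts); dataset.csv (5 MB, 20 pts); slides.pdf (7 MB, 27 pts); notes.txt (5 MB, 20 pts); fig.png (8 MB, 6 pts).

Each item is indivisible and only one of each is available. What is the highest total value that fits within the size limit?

47 pts

Check high-value combinations within 14 MB:
- dataset.csv+slides.pdf: size 5+7=12, value 20+27=47
- slides.pdf+notes.txt: size 7+5=12, value 27+20=47
- dataset.csv+notes.txt: size 5+5=10, value 20+20=40
Best: 47 pts.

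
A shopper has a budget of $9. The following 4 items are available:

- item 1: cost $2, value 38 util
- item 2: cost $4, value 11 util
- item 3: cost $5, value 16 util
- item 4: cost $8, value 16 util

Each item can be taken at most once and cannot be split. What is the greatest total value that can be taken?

54 util

This is a 0/1 knapsack; check combinations near the capacity.
- item 1+item 3: cost 2+5=7, value 38+16=54
- item 1+item 2: cost 2+4=6, value 38+11=49
- item 1: cost 2, value 38
- item 2+item 3: cost 4+5=9, value 11+16=27
Best: 54 util.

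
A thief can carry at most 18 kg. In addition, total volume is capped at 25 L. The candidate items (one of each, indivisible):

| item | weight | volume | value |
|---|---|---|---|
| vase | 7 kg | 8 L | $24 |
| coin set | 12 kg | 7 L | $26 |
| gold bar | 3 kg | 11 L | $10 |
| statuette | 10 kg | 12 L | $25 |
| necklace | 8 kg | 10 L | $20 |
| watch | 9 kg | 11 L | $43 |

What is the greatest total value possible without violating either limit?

Feasible sets respecting both limits:
- vase+watch: weight 16, volume 19, value 67
- necklace+watch: weight 17, volume 21, value 63
- gold bar+watch: weight 12, volume 22, value 53
Best: $67.

$67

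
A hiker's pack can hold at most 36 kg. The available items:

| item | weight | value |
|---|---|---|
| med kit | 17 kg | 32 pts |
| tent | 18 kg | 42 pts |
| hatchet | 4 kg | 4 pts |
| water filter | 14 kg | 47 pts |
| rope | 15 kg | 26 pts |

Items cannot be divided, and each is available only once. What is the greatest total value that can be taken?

This is a 0/1 knapsack; check combinations near the capacity.
- tent+hatchet+water filter: weight 18+4+14=36, value 42+4+47=93
- tent+water filter: weight 18+14=32, value 42+47=89
- med kit+hatchet+water filter: weight 17+4+14=35, value 32+4+47=83
- med kit+water filter: weight 17+14=31, value 32+47=79
- hatchet+water filter+rope: weight 4+14+15=33, value 4+47+26=77
Best: 93 pts.

93 pts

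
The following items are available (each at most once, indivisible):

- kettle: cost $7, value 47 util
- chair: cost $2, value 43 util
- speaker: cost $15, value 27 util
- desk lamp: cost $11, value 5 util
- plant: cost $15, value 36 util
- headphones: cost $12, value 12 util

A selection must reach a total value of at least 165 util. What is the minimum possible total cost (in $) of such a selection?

51

Subsets with value ≥ 165, sorted by total cost:
- kettle+chair+speaker+plant+headphones: cost 51, value 165
- kettle+chair+speaker+desk lamp+plant+headphones: cost 62, value 170
Minimum cost: 51 $.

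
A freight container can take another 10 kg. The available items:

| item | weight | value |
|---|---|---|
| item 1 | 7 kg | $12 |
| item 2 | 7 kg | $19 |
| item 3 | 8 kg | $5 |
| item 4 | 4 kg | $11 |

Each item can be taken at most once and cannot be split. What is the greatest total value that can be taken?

Check high-value combinations within 10 kg:
- item 2: weight 7, value 19
- item 1: weight 7, value 12
- item 4: weight 4, value 11
- item 3: weight 8, value 5
Best: $19.

$19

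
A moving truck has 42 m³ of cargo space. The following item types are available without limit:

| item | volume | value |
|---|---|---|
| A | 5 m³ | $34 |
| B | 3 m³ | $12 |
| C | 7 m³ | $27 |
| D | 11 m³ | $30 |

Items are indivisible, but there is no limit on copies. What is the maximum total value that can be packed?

Best value-per-unit is A at 34/5, and filling with it alone uses volume 8×5=40. No mix of the others beats 8×34 = 272.

$272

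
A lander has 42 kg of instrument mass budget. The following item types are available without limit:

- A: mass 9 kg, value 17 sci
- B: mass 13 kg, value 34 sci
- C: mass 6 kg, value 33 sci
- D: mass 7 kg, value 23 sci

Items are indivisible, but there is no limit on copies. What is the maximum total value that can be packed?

Best value-per-unit is C at 33/6, and filling with it alone uses mass 7×6=42. No mix of the others beats 7×33 = 231.

231 sci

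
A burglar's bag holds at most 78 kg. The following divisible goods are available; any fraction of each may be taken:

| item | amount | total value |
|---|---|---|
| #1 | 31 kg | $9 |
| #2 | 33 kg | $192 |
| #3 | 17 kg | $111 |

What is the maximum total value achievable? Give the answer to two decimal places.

311.13

Take in order of value per unit:
- #3 (111/17 per unit): all 17 → value 111, running total 111.00
- #2 (192/33 per unit): all 33 → value 192, running total 303.00
- #1 (9/31 per unit): 28 of 31 → value 28×9/31 = 8.1290, running total 311.13
Total 311.13.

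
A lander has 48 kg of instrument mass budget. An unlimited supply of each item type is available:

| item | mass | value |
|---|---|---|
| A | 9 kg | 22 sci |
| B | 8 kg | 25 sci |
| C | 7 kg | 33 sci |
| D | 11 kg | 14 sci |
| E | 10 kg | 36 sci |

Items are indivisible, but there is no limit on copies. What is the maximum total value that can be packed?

Best value-per-unit is C at 33/7; filling with it alone gives 6×33 = 198.
Optimal mix: 4×C + 2×E → mass 48, value 204.

204 sci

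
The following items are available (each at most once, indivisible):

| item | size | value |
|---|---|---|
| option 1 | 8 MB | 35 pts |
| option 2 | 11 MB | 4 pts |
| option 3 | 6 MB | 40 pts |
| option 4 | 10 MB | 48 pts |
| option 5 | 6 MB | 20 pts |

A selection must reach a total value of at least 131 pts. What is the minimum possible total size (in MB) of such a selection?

30

Subsets with value ≥ 131, sorted by total size:
- option 1+option 3+option 4+option 5: size 30, value 143
- option 1+option 2+option 3+option 4+option 5: size 41, value 147
Minimum size: 30 MB.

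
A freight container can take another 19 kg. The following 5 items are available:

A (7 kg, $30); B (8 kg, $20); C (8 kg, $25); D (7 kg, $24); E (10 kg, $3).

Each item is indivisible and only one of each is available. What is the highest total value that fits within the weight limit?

$55

This is a 0/1 knapsack; check combinations near the capacity.
- A+C: weight 7+8=15, value 30+25=55
- A+D: weight 7+7=14, value 30+24=54
- A+B: weight 7+8=15, value 30+20=50
- C+D: weight 8+7=15, value 25+24=49
- B+C: weight 8+8=16, value 20+25=45
Best: $55.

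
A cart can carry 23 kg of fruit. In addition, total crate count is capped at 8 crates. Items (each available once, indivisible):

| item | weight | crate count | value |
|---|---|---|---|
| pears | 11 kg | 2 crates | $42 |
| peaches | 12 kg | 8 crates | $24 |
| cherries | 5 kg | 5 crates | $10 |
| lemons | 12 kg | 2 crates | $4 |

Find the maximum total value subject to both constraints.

Feasible sets respecting both limits:
- pears+cherries: weight 16, crate count 7, value 52
- pears+lemons: weight 23, crate count 4, value 46
- pears: weight 11, crate count 2, value 42
- peaches: weight 12, crate count 8, value 24
Best: $52.

$52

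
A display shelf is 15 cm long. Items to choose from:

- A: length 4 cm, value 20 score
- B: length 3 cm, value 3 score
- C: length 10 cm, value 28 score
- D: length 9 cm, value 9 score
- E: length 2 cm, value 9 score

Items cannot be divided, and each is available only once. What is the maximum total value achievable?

48 score

Check high-value combinations within 15 cm:
- A+C: length 4+10=14, value 20+28=48
- B+C+E: length 3+10+2=15, value 3+28+9=40
- A+D+E: length 4+9+2=15, value 20+9+9=38
Best: 48 score.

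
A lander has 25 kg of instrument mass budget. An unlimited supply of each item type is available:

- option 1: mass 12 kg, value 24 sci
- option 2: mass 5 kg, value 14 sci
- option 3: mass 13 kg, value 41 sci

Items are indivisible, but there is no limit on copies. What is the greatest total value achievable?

70 sci

Best value-per-unit is option 3 at 41/13; filling with it alone gives 1×41 = 41.
Optimal mix: 5×option 2 → mass 25, value 70.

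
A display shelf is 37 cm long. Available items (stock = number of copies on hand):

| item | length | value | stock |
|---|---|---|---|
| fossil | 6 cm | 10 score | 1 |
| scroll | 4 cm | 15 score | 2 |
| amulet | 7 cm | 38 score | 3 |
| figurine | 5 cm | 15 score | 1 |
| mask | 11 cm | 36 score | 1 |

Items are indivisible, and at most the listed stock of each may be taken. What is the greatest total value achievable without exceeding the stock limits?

165 score

Top feasible selections:
- 1×scroll + 3×amulet + 1×mask: length 36, value 165
- 3×amulet + 1×figurine + 1×mask: length 37, value 165
Best: 165 score.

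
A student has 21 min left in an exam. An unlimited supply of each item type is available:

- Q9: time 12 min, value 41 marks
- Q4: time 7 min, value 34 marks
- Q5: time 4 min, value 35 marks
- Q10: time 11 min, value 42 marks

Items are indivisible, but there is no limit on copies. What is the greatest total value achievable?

175 marks

Best value-per-unit is Q5 at 35/4, and filling with it alone uses time 5×4=20. No mix of the others beats 5×35 = 175.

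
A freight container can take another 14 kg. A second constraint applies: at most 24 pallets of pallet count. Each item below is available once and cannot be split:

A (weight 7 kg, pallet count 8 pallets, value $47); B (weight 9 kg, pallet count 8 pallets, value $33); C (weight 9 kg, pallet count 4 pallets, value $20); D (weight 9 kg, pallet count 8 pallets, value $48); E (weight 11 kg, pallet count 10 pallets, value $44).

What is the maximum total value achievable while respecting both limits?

Feasible sets respecting both limits:
- D: weight 9, pallet count 8, value 48
- A: weight 7, pallet count 8, value 47
- E: weight 11, pallet count 10, value 44
- B: weight 9, pallet count 8, value 33
Best: $48.

$48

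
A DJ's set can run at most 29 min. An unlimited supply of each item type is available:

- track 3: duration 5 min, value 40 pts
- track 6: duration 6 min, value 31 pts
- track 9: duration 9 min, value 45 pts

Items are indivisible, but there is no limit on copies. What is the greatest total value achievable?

Best value-per-unit is track 3 at 40/5; filling with it alone gives 5×40 = 200.
Optimal mix: 4×track 3 + 1×track 9 → duration 29, value 205.

205 pts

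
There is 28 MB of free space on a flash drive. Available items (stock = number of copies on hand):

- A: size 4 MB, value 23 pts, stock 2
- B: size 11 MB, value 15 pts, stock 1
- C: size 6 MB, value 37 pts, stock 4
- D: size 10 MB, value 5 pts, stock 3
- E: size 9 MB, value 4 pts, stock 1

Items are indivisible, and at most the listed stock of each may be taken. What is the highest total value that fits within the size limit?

Best selections within size 28 and stock limits:
- 1×A + 4×C: size 28, value 171
- 2×A + 3×C: size 26, value 157
- 4×C: size 24, value 148
- 1×A + 3×C: size 22, value 134
Best: 171 pts.

171 pts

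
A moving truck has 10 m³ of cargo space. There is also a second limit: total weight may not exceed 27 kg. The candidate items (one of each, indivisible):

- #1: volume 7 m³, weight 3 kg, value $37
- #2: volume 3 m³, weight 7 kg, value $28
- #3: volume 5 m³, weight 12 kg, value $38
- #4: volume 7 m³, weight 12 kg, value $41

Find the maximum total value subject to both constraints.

$69

Feasible sets respecting both limits:
- #2+#4: volume 10, weight 19, value 69
- #2+#3: volume 8, weight 19, value 66
- #1+#2: volume 10, weight 10, value 65
Best: $69.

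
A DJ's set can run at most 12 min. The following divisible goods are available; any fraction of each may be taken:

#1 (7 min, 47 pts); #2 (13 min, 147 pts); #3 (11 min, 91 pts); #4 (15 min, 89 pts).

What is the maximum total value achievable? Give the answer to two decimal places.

135.69

Take in order of value per unit:
- #2 (147/13 per unit): 12 of 13 → value 12×147/13 = 135.6923, running total 135.69
Total 135.69.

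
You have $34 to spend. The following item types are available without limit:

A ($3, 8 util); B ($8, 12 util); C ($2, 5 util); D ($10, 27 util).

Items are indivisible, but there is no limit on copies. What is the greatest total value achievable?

91 util

Best value-per-unit is D at 27/10; filling with it alone gives 3×27 = 81.
Optimal mix: 8×A + 1×D → cost 34, value 91.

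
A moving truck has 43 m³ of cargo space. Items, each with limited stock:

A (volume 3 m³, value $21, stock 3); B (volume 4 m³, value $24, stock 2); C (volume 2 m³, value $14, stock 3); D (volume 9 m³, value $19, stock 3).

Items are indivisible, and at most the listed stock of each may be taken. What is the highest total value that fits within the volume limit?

$191

Best selections within volume 43 and stock limits:
- 3×A + 2×B + 3×C + 2×D: volume 41, value 191
- 3×A + 2×B + 2×C + 2×D: volume 39, value 177
- 3×A + 2×B + 3×C + 1×D: volume 32, value 172
- 2×A + 2×B + 3×C + 2×D: volume 38, value 170
Best: $191.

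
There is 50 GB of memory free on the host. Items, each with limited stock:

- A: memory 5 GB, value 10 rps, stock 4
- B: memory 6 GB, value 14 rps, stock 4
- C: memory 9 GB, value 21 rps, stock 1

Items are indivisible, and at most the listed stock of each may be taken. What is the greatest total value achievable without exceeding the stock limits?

Best selections within memory 50 and stock limits:
- 3×A + 4×B + 1×C: memory 48, value 107
- 4×A + 3×B + 1×C: memory 47, value 103
- 2×A + 4×B + 1×C: memory 43, value 97
Best: 107 rps.

107 rps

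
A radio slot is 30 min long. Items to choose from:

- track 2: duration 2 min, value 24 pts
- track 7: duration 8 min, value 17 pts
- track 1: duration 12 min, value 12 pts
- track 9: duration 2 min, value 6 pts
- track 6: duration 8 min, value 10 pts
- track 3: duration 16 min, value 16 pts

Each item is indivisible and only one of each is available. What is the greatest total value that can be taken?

Check high-value combinations within 30 min:
- track 2+track 7+track 9+track 3: duration 2+8+2+16=28, value 24+17+6+16=63
- track 2+track 7+track 1+track 6: duration 2+8+12+8=30, value 24+17+12+10=63
- track 2+track 7+track 1+track 9: duration 2+8+12+2=24, value 24+17+12+6=59
Best: 63 pts.

63 pts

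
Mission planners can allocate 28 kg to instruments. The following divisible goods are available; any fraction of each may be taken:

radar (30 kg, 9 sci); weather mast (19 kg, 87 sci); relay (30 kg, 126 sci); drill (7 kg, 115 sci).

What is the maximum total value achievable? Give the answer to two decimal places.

Take in order of value per unit:
- drill (115/7 per unit): all 7 → value 115, running total 115.00
- weather mast (87/19 per unit): all 19 → value 87, running total 202.00
- relay (126/30 per unit): 2 of 30 → value 2×126/30 = 8.4000, running total 210.40
Total 210.40.

210.40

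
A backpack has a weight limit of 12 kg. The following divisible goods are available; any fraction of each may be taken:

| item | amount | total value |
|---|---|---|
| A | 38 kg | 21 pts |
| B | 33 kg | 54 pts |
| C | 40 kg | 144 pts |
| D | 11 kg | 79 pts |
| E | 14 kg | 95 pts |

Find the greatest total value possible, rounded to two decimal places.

85.79

Take in order of value per unit:
- D (79/11 per unit): all 11 → value 79, running total 79.00
- E (95/14 per unit): 1 of 14 → value 1×95/14 = 6.7857, running total 85.79
Total 85.79.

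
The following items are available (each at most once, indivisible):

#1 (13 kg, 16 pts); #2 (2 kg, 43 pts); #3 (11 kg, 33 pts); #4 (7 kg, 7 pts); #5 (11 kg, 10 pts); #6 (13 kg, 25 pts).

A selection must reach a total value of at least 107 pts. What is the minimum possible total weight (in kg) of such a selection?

Subsets with value ≥ 107, sorted by total weight:
- #2+#3+#4+#6: weight 33, value 108
- #2+#3+#5+#6: weight 37, value 111
- #1+#2+#3+#6: weight 39, value 117
Minimum weight: 33 kg.

33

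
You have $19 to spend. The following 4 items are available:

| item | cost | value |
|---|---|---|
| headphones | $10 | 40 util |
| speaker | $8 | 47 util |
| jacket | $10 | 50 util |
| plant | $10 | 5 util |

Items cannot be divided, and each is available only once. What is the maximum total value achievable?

97 util

Check high-value combinations within $19:
- speaker+jacket: cost 8+10=18, value 47+50=97
- headphones+speaker: cost 10+8=18, value 40+47=87
- speaker+plant: cost 8+10=18, value 47+5=52
- jacket: cost 10, value 50
Best: 97 util.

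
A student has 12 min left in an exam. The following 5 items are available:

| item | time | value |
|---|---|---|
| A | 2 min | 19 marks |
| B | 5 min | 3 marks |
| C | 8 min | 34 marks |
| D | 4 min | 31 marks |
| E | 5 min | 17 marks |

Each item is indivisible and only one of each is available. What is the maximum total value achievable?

Check high-value combinations within 12 min:
- A+D+E: time 2+4+5=11, value 19+31+17=67
- C+D: time 8+4=12, value 34+31=65
- A+C: time 2+8=10, value 19+34=53
Best: 67 marks.

67 marks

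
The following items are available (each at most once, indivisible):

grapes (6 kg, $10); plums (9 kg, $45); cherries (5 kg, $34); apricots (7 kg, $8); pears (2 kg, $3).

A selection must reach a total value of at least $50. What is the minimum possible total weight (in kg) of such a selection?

Subsets with value ≥ 50, sorted by total weight:
- plums+cherries: weight 14, value 79
- grapes+plums: weight 15, value 55
- plums+cherries+pears: weight 16, value 82
- plums+apricots: weight 16, value 53
Minimum weight: 14 kg.

14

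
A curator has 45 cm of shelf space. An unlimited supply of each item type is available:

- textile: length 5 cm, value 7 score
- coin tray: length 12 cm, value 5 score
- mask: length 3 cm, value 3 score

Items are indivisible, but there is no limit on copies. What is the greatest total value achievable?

Best value-per-unit is textile at 7/5, and filling with it alone uses length 9×5=45. No mix of the others beats 9×7 = 63.

63 score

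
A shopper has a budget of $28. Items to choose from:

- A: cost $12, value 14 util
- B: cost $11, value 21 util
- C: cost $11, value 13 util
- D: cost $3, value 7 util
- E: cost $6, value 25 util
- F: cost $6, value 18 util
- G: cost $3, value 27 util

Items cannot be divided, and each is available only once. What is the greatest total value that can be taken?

91 util

Check high-value combinations within $28:
- B+E+F+G: cost 11+6+6+3=26, value 21+25+18+27=91
- A+E+F+G: cost 12+6+6+3=27, value 14+25+18+27=84
- C+E+F+G: cost 11+6+6+3=26, value 13+25+18+27=83
Best: 91 util.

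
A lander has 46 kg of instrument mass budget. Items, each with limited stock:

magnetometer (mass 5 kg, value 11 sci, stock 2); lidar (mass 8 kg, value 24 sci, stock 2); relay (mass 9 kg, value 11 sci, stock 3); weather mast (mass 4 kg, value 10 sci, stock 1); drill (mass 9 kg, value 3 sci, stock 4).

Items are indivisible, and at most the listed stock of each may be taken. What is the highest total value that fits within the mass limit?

Top feasible selections:
- 2×magnetometer + 2×lidar + 2×relay: mass 44, value 92
- 2×magnetometer + 2×lidar + 1×relay + 1×weather mast: mass 39, value 91
Best: 92 sci.

92 sci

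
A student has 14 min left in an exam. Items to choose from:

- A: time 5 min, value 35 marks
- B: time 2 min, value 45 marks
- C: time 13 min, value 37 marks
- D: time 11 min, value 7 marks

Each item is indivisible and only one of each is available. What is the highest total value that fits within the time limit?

80 marks

Check high-value combinations within 14 min:
- A+B: time 5+2=7, value 35+45=80
- B+D: time 2+11=13, value 45+7=52
- B: time 2, value 45
Best: 80 marks.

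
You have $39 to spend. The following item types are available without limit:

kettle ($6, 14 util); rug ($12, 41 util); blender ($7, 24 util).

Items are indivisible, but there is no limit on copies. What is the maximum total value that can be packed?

Best value-per-unit is blender at 24/7; filling with it alone gives 5×24 = 120.
Optimal mix: 2×rug + 2×blender → cost 38, value 130.

130 util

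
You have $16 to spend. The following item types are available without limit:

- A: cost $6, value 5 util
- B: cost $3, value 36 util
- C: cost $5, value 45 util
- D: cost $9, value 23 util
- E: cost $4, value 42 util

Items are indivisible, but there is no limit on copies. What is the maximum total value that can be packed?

186 util

Best value-per-unit is B at 36/3; filling with it alone gives 5×36 = 180.
Optimal mix: 4×B + 1×E → cost 16, value 186.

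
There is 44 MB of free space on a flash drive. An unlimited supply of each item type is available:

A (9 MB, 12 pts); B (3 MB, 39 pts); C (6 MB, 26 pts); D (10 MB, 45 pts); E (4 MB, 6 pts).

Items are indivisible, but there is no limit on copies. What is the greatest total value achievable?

Best value-per-unit is B at 39/3, and filling with it alone uses size 14×3=42. No mix of the others beats 14×39 = 546.

546 pts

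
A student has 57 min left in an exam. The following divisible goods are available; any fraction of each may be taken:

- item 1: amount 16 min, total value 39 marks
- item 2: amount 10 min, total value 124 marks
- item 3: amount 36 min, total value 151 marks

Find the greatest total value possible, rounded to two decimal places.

301.81

Take in order of value per unit:
- item 2 (124/10 per unit): all 10 → value 124, running total 124.00
- item 3 (151/36 per unit): all 36 → value 151, running total 275.00
- item 1 (39/16 per unit): 11 of 16 → value 11×39/16 = 26.8125, running total 301.81
Total 301.81.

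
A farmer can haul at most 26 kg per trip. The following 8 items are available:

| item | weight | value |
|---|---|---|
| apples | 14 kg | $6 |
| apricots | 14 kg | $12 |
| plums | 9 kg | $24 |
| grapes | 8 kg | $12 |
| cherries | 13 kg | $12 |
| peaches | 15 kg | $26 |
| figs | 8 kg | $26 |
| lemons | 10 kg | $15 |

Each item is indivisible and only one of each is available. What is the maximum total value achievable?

$62

Check high-value combinations within 26 kg:
- plums+grapes+figs: weight 9+8+8=25, value 24+12+26=62
- grapes+figs+lemons: weight 8+8+10=26, value 12+26+15=53
- peaches+figs: weight 15+8=23, value 26+26=52
- plums+figs: weight 9+8=17, value 24+26=50
Best: $62.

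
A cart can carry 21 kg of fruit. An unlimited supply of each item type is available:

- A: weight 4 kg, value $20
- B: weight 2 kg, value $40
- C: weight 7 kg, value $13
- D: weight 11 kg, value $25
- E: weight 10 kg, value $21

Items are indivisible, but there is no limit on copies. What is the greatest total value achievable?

Best value-per-unit is B at 40/2, and filling with it alone uses weight 10×2=20. No mix of the others beats 10×40 = 400.

$400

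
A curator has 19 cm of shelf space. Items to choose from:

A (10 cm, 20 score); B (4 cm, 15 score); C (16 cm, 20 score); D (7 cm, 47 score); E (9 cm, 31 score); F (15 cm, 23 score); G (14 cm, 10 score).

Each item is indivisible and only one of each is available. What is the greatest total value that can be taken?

78 score

This is a 0/1 knapsack; check combinations near the capacity.
- D+E: length 7+9=16, value 47+31=78
- A+D: length 10+7=17, value 20+47=67
- B+D: length 4+7=11, value 15+47=62
Best: 78 score.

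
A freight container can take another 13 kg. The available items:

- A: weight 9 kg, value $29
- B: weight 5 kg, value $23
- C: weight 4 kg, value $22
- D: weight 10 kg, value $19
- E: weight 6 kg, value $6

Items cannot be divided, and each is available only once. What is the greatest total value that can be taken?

$51

This is a 0/1 knapsack; check combinations near the capacity.
- A+C: weight 9+4=13, value 29+22=51
- B+C: weight 5+4=9, value 23+22=45
- A: weight 9, value 29
- B+E: weight 5+6=11, value 23+6=29
Best: $51.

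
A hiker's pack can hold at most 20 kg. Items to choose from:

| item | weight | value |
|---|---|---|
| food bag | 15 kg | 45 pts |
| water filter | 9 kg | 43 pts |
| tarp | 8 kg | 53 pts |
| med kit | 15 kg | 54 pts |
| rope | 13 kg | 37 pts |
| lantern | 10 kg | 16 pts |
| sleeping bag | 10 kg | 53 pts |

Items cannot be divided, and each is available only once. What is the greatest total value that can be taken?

106 pts

Check high-value combinations within 20 kg:
- tarp+sleeping bag: weight 8+10=18, value 53+53=106
- water filter+tarp: weight 9+8=17, value 43+53=96
- water filter+sleeping bag: weight 9+10=19, value 43+53=96
- tarp+lantern: weight 8+10=18, value 53+16=69
Best: 106 pts.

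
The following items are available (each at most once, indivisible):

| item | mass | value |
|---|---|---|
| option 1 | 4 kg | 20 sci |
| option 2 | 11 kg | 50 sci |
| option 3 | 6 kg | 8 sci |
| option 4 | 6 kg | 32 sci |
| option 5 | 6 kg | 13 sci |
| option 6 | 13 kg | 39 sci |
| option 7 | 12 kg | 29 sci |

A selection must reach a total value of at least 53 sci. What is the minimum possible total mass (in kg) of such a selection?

Subsets with value ≥ 53, sorted by total mass:
- option 1+option 2: mass 15, value 70
- option 1+option 4+option 5: mass 16, value 65
Minimum mass: 15 kg.

15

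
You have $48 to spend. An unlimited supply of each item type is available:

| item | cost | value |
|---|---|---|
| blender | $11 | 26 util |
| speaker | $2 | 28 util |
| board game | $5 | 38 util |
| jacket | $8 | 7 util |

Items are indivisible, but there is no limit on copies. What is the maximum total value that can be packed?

Best value-per-unit is speaker at 28/2, and filling with it alone uses cost 24×2=48. No mix of the others beats 24×28 = 672.

672 util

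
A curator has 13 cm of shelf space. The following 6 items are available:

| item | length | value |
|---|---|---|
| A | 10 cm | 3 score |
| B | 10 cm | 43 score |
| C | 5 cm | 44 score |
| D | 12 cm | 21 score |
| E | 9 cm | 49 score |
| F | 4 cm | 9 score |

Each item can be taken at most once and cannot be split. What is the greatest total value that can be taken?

58 score

This is a 0/1 knapsack; check combinations near the capacity.
- E+F: length 9+4=13, value 49+9=58
- C+F: length 5+4=9, value 44+9=53
- E: length 9, value 49
- C: length 5, value 44
Best: 58 score.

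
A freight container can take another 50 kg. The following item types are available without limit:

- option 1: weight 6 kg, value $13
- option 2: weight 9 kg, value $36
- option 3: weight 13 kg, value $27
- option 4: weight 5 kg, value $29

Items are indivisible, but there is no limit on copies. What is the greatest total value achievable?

Best value-per-unit is option 4 at 29/5, and filling with it alone uses weight 10×5=50. No mix of the others beats 10×29 = 290.

$290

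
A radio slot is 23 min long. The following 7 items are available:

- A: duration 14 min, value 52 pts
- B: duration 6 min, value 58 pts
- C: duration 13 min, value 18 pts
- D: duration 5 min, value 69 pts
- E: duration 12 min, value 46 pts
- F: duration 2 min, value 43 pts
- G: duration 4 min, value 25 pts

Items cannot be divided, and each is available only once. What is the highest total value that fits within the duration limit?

Check high-value combinations within 23 min:
- B+D+F+G: duration 6+5+2+4=17, value 58+69+43+25=195
- D+E+F+G: duration 5+12+2+4=23, value 69+46+43+25=183
- B+D+E: duration 6+5+12=23, value 58+69+46=173
- B+D+F: duration 6+5+2=13, value 58+69+43=170
Best: 195 pts.

195 pts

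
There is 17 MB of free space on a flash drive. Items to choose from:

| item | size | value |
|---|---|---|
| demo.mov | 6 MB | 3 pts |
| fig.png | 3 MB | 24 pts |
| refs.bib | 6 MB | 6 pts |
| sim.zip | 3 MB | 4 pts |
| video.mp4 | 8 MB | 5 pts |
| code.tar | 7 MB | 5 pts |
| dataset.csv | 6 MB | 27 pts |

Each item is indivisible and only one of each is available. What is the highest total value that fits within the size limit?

57 pts

Check high-value combinations within 17 MB:
- fig.png+refs.bib+dataset.csv: size 3+6+6=15, value 24+6+27=57
- fig.png+code.tar+dataset.csv: size 3+7+6=16, value 24+5+27=56
- fig.png+video.mp4+dataset.csv: size 3+8+6=17, value 24+5+27=56
- fig.png+sim.zip+dataset.csv: size 3+3+6=12, value 24+4+27=55
- demo.mov+fig.png+dataset.csv: size 6+3+6=15, value 3+24+27=54
Best: 57 pts.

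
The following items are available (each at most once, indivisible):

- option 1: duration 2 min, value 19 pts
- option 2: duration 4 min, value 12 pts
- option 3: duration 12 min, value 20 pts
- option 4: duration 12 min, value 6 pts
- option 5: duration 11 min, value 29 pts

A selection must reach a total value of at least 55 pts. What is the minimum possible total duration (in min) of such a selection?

Subsets with value ≥ 55, sorted by total duration:
- option 1+option 2+option 5: duration 17, value 60
- option 1+option 3+option 5: duration 25, value 68
Minimum duration: 17 min.

17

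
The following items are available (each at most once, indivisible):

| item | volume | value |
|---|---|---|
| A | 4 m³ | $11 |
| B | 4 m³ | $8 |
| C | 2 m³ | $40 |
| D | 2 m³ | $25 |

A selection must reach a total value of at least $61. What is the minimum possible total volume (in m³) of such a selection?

4

Subsets with value ≥ 61, sorted by total volume:
- C+D: volume 4, value 65
- A+C+D: volume 8, value 76
Minimum volume: 4 m³.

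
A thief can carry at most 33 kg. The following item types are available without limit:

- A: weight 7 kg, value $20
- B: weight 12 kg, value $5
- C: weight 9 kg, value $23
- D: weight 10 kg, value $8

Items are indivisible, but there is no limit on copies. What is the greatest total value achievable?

$86

Best value-per-unit is A at 20/7; filling with it alone gives 4×20 = 80.
Optimal mix: 2×A + 2×C → weight 32, value 86.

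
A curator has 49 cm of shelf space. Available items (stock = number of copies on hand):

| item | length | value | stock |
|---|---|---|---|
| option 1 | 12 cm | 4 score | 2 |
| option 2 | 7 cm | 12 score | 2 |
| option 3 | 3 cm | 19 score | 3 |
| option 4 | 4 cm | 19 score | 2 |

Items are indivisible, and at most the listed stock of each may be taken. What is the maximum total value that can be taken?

Top feasible selections:
- 1×option 1 + 2×option 2 + 3×option 3 + 2×option 4: length 43, value 123
- 2×option 2 + 3×option 3 + 2×option 4: length 31, value 119
- 2×option 1 + 1×option 2 + 3×option 3 + 2×option 4: length 48, value 115
- 1×option 1 + 1×option 2 + 3×option 3 + 2×option 4: length 36, value 111
Best: 123 score.

123 score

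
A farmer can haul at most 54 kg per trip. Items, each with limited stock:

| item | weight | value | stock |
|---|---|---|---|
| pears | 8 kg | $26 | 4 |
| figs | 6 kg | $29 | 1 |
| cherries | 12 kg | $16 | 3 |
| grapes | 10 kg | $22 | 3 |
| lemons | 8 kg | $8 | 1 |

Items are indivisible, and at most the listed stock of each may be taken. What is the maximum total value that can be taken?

$155

Top feasible selections:
- 4×pears + 1×figs + 1×grapes: weight 48, value 155
- 3×pears + 1×figs + 2×grapes: weight 50, value 151
- 4×pears + 1×figs + 1×cherries: weight 50, value 149
- 4×pears + 2×grapes: weight 52, value 148
Best: $155.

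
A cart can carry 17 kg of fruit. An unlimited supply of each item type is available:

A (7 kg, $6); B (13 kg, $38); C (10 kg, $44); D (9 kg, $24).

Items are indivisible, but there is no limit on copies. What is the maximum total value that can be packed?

Best value-per-unit is C at 44/10; filling with it alone gives 1×44 = 44.
Optimal mix: 1×A + 1×C → weight 17, value 50.

$50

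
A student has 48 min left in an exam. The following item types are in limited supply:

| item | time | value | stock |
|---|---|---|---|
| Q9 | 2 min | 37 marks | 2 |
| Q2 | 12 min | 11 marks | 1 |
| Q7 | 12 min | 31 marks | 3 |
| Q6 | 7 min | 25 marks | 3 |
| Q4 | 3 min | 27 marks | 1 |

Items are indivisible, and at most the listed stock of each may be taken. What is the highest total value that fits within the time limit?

Best selections within time 48 and stock limits:
- 2×Q9 + 2×Q7 + 2×Q6 + 1×Q4: time 45, value 213
- 2×Q9 + 1×Q7 + 3×Q6 + 1×Q4: time 40, value 207
- 2×Q9 + 3×Q7 + 1×Q4: time 43, value 194
- 2×Q9 + 1×Q2 + 1×Q7 + 2×Q6 + 1×Q4: time 45, value 193
Best: 213 marks.

213 marks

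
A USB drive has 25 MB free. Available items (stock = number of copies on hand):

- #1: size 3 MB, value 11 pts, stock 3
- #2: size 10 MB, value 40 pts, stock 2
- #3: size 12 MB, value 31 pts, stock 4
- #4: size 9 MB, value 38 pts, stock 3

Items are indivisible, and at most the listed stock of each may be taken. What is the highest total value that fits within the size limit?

100 pts

Top feasible selections:
- 2×#1 + 1×#2 + 1×#4: size 25, value 100
- 2×#1 + 2×#4: size 24, value 98
- 1×#1 + 2×#2: size 23, value 91
- 1×#1 + 1×#2 + 1×#4: size 22, value 89
Best: 100 pts.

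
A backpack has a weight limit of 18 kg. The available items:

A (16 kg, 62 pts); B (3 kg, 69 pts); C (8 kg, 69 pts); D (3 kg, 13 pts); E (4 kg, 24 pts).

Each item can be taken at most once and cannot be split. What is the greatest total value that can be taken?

175 pts

Check high-value combinations within 18 kg:
- B+C+D+E: weight 3+8+3+4=18, value 69+69+13+24=175
- B+C+E: weight 3+8+4=15, value 69+69+24=162
- B+C+D: weight 3+8+3=14, value 69+69+13=151
- B+C: weight 3+8=11, value 69+69=138
- B+D+E: weight 3+3+4=10, value 69+13+24=106
Best: 175 pts.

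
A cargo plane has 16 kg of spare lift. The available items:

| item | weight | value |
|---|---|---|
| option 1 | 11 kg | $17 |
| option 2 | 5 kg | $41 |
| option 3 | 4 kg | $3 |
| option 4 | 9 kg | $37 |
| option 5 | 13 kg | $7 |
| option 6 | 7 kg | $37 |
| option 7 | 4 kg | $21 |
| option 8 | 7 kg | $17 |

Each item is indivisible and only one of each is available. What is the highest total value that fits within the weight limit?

$99

Check high-value combinations within 16 kg:
- option 2+option 6+option 7: weight 5+7+4=16, value 41+37+21=99
- option 2+option 3+option 6: weight 5+4+7=16, value 41+3+37=81
- option 2+option 7+option 8: weight 5+4+7=16, value 41+21+17=79
- option 2+option 6: weight 5+7=12, value 41+37=78
- option 2+option 4: weight 5+9=14, value 41+37=78
Best: $99.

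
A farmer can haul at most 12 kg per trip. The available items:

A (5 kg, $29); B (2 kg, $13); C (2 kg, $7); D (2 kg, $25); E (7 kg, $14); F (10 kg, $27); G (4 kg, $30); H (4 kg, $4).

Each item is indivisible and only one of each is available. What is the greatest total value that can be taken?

$84

Check high-value combinations within 12 kg:
- A+D+G: weight 5+2+4=11, value 29+25+30=84
- B+C+D+G: weight 2+2+2+4=10, value 13+7+25+30=75
- A+B+C+D: weight 5+2+2+2=11, value 29+13+7+25=74
Best: $84.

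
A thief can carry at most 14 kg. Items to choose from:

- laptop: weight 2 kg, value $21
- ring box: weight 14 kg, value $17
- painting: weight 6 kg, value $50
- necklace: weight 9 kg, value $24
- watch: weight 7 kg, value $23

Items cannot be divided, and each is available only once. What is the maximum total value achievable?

$73

This is a 0/1 knapsack; check combinations near the capacity.
- painting+watch: weight 6+7=13, value 50+23=73
- laptop+painting: weight 2+6=8, value 21+50=71
- painting: weight 6, value 50
- laptop+necklace: weight 2+9=11, value 21+24=45
Best: $73.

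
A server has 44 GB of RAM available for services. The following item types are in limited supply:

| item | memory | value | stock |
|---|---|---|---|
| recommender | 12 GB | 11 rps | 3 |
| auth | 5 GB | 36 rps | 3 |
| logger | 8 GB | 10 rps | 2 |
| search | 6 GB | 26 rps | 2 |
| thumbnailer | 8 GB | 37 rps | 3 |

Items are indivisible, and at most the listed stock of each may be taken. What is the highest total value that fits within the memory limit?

234 rps

Best selections within memory 44 and stock limits:
- 3×auth + 2×search + 2×thumbnailer: memory 43, value 234
- 3×auth + 3×thumbnailer: memory 39, value 219
Best: 234 rps.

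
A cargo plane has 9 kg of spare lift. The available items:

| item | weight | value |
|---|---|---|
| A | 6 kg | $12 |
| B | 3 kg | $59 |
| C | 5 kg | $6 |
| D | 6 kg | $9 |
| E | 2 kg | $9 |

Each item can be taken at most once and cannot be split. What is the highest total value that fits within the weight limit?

$71

This is a 0/1 knapsack; check combinations near the capacity.
- A+B: weight 6+3=9, value 12+59=71
- B+E: weight 3+2=5, value 59+9=68
- B+D: weight 3+6=9, value 59+9=68
- B+C: weight 3+5=8, value 59+6=65
Best: $71.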